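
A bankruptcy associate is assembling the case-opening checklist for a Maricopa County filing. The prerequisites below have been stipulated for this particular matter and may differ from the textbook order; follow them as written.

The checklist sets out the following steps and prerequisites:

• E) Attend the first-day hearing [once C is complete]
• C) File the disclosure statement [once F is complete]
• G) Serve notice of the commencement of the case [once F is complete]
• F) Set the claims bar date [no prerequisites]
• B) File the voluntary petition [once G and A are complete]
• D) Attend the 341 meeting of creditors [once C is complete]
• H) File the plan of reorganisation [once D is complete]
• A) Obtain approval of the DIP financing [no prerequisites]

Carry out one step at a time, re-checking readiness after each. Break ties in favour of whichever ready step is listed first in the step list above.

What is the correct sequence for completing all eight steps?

F, C, E, G, D, H, A, B

Nothing is required for F and A. F is listed earlier → F first.
Now C, G and A have their prerequisites met. C is listed earlier, so C next.
E and D now also ready, so the ready set is {E, G, D, A}; E is listed earlier → E.
G, D and A are all available; G is listed earlier → G.
Now D and A have their prerequisites met. D is listed earlier, so D next.
Now H and A have their prerequisites met. H is listed earlier, so H next.
That leaves A as the only ready step → A.
B needed G and A, now all done → B.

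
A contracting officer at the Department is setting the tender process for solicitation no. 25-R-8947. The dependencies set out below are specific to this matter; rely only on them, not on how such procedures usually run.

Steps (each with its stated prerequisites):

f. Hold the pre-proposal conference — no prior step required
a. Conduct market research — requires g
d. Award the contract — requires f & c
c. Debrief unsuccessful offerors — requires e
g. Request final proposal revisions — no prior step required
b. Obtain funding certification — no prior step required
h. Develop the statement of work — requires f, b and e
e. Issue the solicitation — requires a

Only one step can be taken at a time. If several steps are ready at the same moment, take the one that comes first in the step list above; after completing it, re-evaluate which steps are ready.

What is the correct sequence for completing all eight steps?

f → g → a → b → e → c → d → h

f, g and b have no prerequisites; f is listed earlier, so f is first.
Ready: g and b. g is listed earlier → g.
a now also ready, so the ready set is {a, b}; a is listed earlier → a.
e now also ready, so the ready set is {b, e}; b is listed earlier → b.
Next only e has its prerequisites met → e.
c and h are both available; c is listed earlier → c.
Ready: d and h. d is listed earlier → d.
That leaves h as the only ready step → h.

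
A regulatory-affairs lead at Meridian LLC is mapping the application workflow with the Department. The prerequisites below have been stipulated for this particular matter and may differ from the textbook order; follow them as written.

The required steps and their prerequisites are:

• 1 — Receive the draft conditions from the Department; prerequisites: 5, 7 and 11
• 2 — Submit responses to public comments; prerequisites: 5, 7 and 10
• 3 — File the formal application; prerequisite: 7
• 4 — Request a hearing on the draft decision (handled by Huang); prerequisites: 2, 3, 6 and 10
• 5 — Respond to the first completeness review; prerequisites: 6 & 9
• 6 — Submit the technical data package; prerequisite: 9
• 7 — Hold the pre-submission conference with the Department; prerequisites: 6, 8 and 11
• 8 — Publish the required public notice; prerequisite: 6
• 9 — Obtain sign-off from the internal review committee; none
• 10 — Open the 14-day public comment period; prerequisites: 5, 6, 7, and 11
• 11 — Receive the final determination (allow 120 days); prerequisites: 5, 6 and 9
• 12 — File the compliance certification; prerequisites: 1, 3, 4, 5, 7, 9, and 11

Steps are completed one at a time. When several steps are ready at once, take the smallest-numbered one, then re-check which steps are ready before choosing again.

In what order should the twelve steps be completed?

Only 9 has no prerequisites, so it is first.
6 is the only step now ready → 6.
5 and 8 are both available; 5 has the earlier label → 5.
11 now also ready, so the ready set is {8, 11}; 8 has the earlier label → 8.
Next only 11 has its prerequisites met → 11.
Next only 7 has its prerequisites met → 7.
1, 3 and 10 are all available; 1 has the earlier label → 1.
Ready: 3 and 10. 3 has the earlier label → 3.
10 is the only step now ready → 10.
Next only 2 has its prerequisites met → 2.
Next only 4 has its prerequisites met → 4.
12 is the only step now ready → 12.

9, 6, 5, 8, 11, 7, 1, 3, 10, 2, 4, 12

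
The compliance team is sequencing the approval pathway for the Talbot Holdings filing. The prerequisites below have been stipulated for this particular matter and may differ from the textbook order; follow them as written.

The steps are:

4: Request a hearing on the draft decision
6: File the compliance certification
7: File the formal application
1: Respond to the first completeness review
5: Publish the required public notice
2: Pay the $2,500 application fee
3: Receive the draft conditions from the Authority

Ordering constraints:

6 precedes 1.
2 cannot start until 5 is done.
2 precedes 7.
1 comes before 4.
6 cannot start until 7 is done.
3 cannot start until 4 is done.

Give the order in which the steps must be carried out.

Only 5 has no prerequisites, so it is first.
2 is the only step now ready → 2.
Next only 7 has its prerequisites met → 7.
That leaves 6 as the only ready step → 6.
Next only 1 has its prerequisites met → 1.
4 needed 1, now all done → 4.
3 needed 4, now all done → 3.

5 → 2 → 7 → 6 → 1 → 4 → 3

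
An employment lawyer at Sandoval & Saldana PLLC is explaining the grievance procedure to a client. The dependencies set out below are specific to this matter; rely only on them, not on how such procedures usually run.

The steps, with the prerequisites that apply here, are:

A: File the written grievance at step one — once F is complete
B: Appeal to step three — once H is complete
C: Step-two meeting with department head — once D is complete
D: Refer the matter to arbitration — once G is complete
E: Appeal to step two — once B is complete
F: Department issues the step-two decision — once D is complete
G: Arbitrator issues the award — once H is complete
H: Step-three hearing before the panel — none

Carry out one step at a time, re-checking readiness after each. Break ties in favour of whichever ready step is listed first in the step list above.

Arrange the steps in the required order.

H → B → E → G → D → C → F → A

H has no prerequisites → H first.
Ready: B and G. B is listed earlier → B.
E now also ready, so the ready set is {E, G}; E is listed earlier → E.
G is the only step now ready → G.
That leaves D as the only ready step → D.
C and F are both available; C is listed earlier → C.
F needed D, now all done → F.
Next only A has its prerequisites met → A.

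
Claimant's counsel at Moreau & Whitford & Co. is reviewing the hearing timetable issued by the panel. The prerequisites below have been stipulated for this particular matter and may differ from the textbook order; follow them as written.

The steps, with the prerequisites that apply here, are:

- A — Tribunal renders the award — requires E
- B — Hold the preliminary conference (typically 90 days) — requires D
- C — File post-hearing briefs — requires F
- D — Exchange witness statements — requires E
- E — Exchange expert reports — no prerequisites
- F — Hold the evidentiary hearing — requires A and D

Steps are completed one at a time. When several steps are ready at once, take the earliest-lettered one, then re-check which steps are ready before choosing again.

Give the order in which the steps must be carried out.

E, A, D, B, F, C

E is the only step with nothing outstanding, so it goes first.
Ready: A and D. A has the earlier label → A.
D needed E, now all done → D.
Now B and F have their prerequisites met. B has the earlier label, so B next.
Next only F has its prerequisites met → F.
C needed F, now all done → C.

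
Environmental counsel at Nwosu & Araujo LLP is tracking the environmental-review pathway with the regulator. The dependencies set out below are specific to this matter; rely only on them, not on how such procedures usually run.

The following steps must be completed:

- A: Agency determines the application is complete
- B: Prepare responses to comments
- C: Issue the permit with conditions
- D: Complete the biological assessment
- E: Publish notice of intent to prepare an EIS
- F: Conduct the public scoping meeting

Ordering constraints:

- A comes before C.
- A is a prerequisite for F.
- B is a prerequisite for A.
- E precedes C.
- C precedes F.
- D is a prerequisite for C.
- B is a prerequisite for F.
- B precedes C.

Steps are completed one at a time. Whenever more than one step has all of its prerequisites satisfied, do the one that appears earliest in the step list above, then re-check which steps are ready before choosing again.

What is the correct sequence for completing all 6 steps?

B, D and E have no prerequisites; B is listed earlier, so B is first.
A now also ready, so the ready set is {A, D, E}; A is listed earlier → A.
D and E are both available; D is listed earlier → D.
That leaves E as the only ready step → E.
C needed A, B, D and E, now all done → C.
F needed A, B and C, now all done → F.

B A D E C F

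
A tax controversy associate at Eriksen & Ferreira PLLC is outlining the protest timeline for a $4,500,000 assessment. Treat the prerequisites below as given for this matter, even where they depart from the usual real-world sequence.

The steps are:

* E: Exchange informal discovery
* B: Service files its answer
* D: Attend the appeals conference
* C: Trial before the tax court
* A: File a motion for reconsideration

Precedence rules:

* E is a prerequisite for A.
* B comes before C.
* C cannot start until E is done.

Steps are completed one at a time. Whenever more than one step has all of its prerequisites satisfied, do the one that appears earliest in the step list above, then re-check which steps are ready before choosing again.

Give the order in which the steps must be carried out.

E, B, D, C, A

Nothing is required for E, B and D. E is listed earlier → E first.
A now also ready, so the ready set is {B, D, A}; B is listed earlier → B.
C now also ready, so the ready set is {D, C, A}; D is listed earlier → D.
C and A are both available; C is listed earlier → C.
A needed E, now all done → A.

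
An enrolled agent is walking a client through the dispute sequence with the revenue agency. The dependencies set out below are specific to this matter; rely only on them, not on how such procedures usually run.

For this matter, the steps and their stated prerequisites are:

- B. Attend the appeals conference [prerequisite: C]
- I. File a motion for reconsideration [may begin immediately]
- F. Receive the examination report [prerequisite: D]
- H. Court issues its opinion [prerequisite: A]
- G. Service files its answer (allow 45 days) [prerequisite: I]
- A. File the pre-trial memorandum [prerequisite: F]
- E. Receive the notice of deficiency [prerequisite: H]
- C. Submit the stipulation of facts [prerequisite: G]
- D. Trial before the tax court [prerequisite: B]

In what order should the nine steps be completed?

I is the only step with nothing outstanding, so it goes first.
G needed I, now all done → G.
Next only C has its prerequisites met → C.
B needed C, now all done → B.
D needed B, now all done → D.
Next only F has its prerequisites met → F.
Next only A has its prerequisites met → A.
H needed A, now all done → H.
E needed H, now all done → E.

I, G, C, B, D, F, A, H, E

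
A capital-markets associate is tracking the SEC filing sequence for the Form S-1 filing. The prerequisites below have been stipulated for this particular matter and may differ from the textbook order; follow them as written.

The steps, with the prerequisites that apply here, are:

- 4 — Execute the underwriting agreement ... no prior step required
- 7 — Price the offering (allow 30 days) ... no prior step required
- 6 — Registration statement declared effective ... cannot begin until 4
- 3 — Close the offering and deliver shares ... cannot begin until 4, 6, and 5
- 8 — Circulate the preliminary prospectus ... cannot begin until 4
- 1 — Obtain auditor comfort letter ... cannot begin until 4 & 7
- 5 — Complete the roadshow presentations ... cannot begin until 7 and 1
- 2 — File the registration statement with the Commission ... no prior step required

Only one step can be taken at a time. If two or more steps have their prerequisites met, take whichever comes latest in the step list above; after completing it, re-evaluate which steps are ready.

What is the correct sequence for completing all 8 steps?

2 → 7 → 4 → 1 → 5 → 8 → 6 → 3

Nothing is required for 2, 7 and 4. 2 is listed later → 2 first.
Now 7 and 4 have their prerequisites met. 7 is listed later, so 7 next.
4 is the only step now ready → 4.
1, 8 and 6 are all available; 1 is listed later → 1.
Ready: 5, 8 and 6. 5 is listed later → 5.
8 and 6 are both available; 8 is listed later → 8.
6 needed 4, now all done → 6.
3 is the only step now ready → 3.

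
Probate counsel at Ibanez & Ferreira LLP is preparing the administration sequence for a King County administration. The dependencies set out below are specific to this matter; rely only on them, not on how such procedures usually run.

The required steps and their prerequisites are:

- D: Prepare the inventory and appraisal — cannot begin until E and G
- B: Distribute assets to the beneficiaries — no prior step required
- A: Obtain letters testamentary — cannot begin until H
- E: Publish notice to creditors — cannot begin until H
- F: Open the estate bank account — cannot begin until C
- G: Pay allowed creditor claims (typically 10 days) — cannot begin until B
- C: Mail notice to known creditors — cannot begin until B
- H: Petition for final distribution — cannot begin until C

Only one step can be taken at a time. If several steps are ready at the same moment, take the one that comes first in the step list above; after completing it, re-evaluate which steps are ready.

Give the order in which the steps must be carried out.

B G C F H A E D

B is the only step with nothing outstanding, so it goes first.
Now G and C have their prerequisites met. G is listed earlier, so G next.
C needed B, now all done → C.
Ready: F and H. F is listed earlier → F.
H needed C, now all done → H.
Now A and E have their prerequisites met. A is listed earlier, so A next.
That leaves E as the only ready step → E.
Next only D has its prerequisites met → D.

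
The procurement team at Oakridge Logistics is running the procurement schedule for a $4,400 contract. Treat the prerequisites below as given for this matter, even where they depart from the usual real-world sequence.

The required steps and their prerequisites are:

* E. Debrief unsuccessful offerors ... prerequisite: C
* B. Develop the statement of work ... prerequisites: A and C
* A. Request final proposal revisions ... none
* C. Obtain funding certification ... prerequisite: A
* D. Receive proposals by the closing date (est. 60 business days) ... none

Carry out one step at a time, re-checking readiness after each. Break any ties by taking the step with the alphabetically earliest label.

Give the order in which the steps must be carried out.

A, C, B, D, E

A and D have no prerequisites; A has the earlier label, so A is first.
C now also ready, so the ready set is {C, D}; C has the earlier label → C.
B, D and E are all available; B has the earlier label → B.
Now D and E have their prerequisites met. D has the earlier label, so D next.
E needed C, now all done → E.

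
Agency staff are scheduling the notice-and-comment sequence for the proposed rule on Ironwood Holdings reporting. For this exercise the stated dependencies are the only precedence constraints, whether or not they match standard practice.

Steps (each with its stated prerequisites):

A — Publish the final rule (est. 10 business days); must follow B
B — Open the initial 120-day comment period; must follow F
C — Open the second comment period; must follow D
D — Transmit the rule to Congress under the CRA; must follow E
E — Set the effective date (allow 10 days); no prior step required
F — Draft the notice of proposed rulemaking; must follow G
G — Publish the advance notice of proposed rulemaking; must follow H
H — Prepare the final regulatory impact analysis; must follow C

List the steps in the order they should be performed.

E → D → C → H → G → F → B → A

Only E has no prerequisites, so it is first.
D is the only step now ready → D.
That leaves C as the only ready step → C.
Next only H has its prerequisites met → H.
Next only G has its prerequisites met → G.
Next only F has its prerequisites met → F.
That leaves B as the only ready step → B.
A needed B, now all done → A.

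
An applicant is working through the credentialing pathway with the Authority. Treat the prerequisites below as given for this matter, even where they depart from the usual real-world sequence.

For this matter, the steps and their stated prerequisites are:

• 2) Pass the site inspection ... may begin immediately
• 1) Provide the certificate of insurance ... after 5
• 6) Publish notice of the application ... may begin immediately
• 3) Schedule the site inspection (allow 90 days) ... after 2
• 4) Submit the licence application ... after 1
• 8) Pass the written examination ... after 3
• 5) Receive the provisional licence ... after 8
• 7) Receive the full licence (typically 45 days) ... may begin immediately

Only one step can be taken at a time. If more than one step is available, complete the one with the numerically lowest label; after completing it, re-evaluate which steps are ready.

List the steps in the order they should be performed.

2, 3, 6, 7, 8, 5, 1, 4

Nothing is required for 2, 6 and 7. 2 has the earlier label → 2 first.
Now 3, 6 and 7 have their prerequisites met. 3 has the earlier label, so 3 next.
Now 6, 7 and 8 have their prerequisites met. 6 has the earlier label, so 6 next.
7 and 8 are both available; 7 has the earlier label → 7.
8 is the only step now ready → 8.
Next only 5 has its prerequisites met → 5.
1 needed 5, now all done → 1.
4 needed 1, now all done → 4.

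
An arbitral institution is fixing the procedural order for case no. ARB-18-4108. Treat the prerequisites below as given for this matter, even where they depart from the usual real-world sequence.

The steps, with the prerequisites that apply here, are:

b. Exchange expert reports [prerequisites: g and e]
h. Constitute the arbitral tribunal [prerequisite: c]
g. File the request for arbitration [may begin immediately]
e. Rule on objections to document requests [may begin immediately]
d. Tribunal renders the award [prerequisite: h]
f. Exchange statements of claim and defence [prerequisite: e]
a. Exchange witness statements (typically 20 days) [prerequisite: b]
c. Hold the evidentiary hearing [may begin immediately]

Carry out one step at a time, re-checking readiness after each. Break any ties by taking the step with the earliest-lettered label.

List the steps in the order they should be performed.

c → e → f → g → b → a → h → d

c, e and g have no prerequisites; c has the earlier label, so c is first.
Now e, g and h have their prerequisites met. e has the earlier label, so e next.
f now also ready, so the ready set is {f, g, h}; f has the earlier label → f.
Ready: g and h. g has the earlier label → g.
b now also ready, so the ready set is {b, h}; b has the earlier label → b.
a now also ready, so the ready set is {a, h}; a has the earlier label → a.
h needed c, now all done → h.
d is the only step now ready → d.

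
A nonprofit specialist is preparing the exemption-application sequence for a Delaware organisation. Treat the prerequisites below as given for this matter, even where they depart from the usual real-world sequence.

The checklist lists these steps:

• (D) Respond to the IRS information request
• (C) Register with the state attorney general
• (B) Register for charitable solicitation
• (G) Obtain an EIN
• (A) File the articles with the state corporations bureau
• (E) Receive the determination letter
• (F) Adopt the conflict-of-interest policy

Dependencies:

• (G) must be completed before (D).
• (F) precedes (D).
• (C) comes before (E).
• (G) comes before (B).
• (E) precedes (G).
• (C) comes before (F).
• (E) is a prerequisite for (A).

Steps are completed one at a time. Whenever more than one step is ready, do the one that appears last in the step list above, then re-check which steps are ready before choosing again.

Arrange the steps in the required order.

(C) has no prerequisites → (C) first.
Now (F) and (E) have their prerequisites met. (F) is listed later, so (F) next.
That leaves (E) as the only ready step → (E).
Ready: (A) and (G). (A) is listed later → (A).
(G) needed (E), now all done → (G).
Ready: (B) and (D). (B) is listed later → (B).
(D) is the only step now ready → (D).

(C), (F), (E), (A), (G), (B), (D)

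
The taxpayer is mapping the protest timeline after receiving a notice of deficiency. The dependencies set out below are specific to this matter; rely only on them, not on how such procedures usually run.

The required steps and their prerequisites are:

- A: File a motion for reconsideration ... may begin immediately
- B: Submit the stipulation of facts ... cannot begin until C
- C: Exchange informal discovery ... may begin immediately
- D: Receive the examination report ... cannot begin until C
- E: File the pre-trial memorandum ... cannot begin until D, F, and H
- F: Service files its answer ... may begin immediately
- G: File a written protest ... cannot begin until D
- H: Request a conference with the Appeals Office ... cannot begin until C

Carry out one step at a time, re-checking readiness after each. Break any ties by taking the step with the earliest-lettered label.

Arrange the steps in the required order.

A, C and F have no prerequisites; A has the earlier label, so A is first.
C and F are both available; C has the earlier label → C.
Now B, D, F and H have their prerequisites met. B has the earlier label, so B next.
Ready: D, F and H. D has the earlier label → D.
F, G and H are all available; F has the earlier label → F.
G and H are both available; G has the earlier label → G.
H needed C, now all done → H.
E is the only step now ready → E.

A, C, B, D, F, G, H, E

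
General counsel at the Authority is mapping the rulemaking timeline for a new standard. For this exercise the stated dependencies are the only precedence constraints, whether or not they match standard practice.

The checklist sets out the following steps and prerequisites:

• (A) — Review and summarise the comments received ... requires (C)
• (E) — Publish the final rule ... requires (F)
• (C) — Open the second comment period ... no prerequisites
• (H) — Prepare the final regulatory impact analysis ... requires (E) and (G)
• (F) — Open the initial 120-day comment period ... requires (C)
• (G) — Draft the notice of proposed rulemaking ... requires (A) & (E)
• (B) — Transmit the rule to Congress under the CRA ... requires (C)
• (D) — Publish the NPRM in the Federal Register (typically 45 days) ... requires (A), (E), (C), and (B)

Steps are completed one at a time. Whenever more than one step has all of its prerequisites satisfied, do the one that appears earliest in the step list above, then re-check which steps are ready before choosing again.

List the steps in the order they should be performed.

(C) (A) (F) (E) (G) (H) (B) (D)

(C) is the only step with nothing outstanding, so it goes first.
Now (A), (F) and (B) have their prerequisites met. (A) is listed earlier, so (A) next.
Now (F) and (B) have their prerequisites met. (F) is listed earlier, so (F) next.
(E) now also ready, so the ready set is {(E), (B)}; (E) is listed earlier → (E).
(G) now also ready, so the ready set is {(G), (B)}; (G) is listed earlier → (G).
(H) and (B) are both available; (H) is listed earlier → (H).
(B) needed (C), now all done → (B).
Next only (D) has its prerequisites met → (D).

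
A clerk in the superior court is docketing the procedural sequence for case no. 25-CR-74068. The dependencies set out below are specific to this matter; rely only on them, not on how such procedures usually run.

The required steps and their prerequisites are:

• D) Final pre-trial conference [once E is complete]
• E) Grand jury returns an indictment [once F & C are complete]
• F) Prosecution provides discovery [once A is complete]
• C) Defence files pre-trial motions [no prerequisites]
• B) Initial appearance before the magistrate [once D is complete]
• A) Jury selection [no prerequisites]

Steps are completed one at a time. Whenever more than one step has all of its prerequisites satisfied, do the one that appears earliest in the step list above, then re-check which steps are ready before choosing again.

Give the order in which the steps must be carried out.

Nothing is required for C and A. C is listed earlier → C first.
Next only A has its prerequisites met → A.
Next only F has its prerequisites met → F.
E needed F and C, now all done → E.
That leaves D as the only ready step → D.
B needed D, now all done → B.

C, A, F, E, D, B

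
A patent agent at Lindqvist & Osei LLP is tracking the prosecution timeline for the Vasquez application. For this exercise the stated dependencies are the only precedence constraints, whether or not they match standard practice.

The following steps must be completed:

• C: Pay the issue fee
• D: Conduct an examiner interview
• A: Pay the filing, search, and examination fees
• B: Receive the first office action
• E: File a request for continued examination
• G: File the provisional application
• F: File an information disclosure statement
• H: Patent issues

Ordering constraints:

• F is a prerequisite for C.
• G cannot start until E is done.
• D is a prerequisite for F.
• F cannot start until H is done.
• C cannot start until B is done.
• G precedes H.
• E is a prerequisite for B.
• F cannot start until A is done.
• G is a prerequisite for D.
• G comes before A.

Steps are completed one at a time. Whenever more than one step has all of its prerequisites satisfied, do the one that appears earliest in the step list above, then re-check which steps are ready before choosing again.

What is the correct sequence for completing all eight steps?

E → B → G → D → A → H → F → C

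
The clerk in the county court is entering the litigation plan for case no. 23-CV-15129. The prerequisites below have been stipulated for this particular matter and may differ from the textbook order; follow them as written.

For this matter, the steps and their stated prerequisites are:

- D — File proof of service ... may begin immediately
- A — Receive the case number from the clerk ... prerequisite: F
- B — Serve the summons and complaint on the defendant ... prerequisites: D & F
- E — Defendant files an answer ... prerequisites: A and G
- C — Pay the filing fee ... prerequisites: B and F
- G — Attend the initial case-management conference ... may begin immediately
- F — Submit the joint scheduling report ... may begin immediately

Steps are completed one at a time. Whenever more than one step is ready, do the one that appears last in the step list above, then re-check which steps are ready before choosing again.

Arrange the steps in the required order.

F → G → A → E → D → B → C

F, G and D have no prerequisites; F is listed later, so F is first.
Now G, A and D have their prerequisites met. G is listed later, so G next.
Ready: A and D. A is listed later → A.
Ready: E and D. E is listed later → E.
Next only D has its prerequisites met → D.
That leaves B as the only ready step → B.
Next only C has its prerequisites met → C.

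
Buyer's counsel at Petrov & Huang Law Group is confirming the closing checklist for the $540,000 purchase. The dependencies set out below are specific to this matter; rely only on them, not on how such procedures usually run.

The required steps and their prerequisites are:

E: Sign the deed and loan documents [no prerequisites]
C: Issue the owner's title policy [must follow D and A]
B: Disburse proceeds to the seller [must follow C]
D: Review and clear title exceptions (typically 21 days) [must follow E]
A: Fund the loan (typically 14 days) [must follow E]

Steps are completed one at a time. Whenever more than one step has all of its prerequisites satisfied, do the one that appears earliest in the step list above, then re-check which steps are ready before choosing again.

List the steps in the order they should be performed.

E has no prerequisites → E first.
Now D and A have their prerequisites met. D is listed earlier, so D next.
A needed E, now all done → A.
Next only C has its prerequisites met → C.
That leaves B as the only ready step → B.

E, D, A, C, B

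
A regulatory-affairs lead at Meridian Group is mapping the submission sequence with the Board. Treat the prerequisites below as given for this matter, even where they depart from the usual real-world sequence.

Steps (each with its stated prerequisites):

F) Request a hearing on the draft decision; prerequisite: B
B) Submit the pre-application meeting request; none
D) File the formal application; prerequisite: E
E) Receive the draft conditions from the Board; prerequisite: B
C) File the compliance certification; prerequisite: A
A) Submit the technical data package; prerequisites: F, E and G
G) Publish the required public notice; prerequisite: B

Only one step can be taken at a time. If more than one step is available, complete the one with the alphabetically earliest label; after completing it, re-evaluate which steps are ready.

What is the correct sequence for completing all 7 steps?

Only B has no prerequisites, so it is first.
E, F and G are all available; E has the earlier label → E.
D now also ready, so the ready set is {D, F, G}; D has the earlier label → D.
Ready: F and G. F has the earlier label → F.
G needed B, now all done → G.
A needed E, F and G, now all done → A.
C is the only step now ready → C.

B, E, D, F, G, A, C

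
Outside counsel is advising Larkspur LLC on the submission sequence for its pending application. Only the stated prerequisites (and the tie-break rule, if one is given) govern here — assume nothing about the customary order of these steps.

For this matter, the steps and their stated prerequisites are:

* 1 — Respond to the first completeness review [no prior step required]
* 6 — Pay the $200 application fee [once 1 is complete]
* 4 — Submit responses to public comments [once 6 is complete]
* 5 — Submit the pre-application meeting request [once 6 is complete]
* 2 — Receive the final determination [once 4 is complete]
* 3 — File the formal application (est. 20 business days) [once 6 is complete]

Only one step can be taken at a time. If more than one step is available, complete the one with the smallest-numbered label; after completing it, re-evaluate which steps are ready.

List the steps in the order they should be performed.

1, 6, 3, 4, 2, 5

1 has no prerequisites → 1 first.
6 is the only step now ready → 6.
Now 3, 4 and 5 have their prerequisites met. 3 has the earlier label, so 3 next.
Ready: 4 and 5. 4 has the earlier label → 4.
2 now also ready, so the ready set is {2, 5}; 2 has the earlier label → 2.
5 is the only step now ready → 5.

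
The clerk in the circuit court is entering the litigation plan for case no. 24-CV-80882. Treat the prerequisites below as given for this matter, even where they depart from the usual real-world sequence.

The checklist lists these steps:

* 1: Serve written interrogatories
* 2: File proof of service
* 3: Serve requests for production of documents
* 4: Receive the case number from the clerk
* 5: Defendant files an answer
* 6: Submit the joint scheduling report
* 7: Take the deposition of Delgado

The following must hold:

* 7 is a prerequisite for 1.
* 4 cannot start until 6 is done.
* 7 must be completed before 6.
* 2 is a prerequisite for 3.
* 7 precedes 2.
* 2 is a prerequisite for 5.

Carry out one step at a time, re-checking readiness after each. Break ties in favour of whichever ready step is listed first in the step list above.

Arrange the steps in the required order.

7, 1, 2, 3, 5, 6, 4

7 is the only step with nothing outstanding, so it goes first.
Ready: 1, 2 and 6. 1 is listed earlier → 1.
Ready: 2 and 6. 2 is listed earlier → 2.
3 and 5 now also ready, so the ready set is {3, 5, 6}; 3 is listed earlier → 3.
Now 5 and 6 have their prerequisites met. 5 is listed earlier, so 5 next.
Next only 6 has its prerequisites met → 6.
Next only 4 has its prerequisites met → 4.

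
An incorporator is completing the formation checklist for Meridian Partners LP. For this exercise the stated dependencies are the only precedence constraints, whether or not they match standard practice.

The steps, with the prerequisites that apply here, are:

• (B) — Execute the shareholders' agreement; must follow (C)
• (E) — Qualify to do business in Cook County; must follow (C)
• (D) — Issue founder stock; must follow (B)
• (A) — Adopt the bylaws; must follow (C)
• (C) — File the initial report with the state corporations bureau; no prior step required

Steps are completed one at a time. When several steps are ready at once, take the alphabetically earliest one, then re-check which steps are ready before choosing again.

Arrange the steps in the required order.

(C), (A), (B), (D), (E)

(C) is the only step with nothing outstanding, so it goes first.
(A), (B) and (E) are all available; (A) has the earlier label → (A).
(B) and (E) are both available; (B) has the earlier label → (B).
(D) now also ready, so the ready set is {(D), (E)}; (D) has the earlier label → (D).
(E) needed (C), now all done → (E).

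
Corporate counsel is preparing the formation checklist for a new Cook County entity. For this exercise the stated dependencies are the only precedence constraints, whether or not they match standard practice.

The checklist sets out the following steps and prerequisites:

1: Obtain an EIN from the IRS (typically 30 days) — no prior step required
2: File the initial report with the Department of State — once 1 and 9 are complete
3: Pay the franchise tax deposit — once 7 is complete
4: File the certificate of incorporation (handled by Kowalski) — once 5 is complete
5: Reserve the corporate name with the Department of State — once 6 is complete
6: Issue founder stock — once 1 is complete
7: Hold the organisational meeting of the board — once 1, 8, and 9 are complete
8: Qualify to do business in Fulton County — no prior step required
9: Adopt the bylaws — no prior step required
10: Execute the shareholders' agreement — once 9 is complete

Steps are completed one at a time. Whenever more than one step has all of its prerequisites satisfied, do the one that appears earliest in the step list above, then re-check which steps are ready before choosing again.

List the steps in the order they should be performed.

Nothing is required for 1, 8 and 9. 1 is listed earlier → 1 first.
6, 8 and 9 are all available; 6 is listed earlier → 6.
5, 8 and 9 are all available; 5 is listed earlier → 5.
4 now also ready, so the ready set is {4, 8, 9}; 4 is listed earlier → 4.
Ready: 8 and 9. 8 is listed earlier → 8.
9 is the only step now ready → 9.
Ready: 2, 7 and 10. 2 is listed earlier → 2.
7 and 10 are both available; 7 is listed earlier → 7.
Ready: 3 and 10. 3 is listed earlier → 3.
Next only 10 has its prerequisites met → 10.

1 6 5 4 8 9 2 7 3 10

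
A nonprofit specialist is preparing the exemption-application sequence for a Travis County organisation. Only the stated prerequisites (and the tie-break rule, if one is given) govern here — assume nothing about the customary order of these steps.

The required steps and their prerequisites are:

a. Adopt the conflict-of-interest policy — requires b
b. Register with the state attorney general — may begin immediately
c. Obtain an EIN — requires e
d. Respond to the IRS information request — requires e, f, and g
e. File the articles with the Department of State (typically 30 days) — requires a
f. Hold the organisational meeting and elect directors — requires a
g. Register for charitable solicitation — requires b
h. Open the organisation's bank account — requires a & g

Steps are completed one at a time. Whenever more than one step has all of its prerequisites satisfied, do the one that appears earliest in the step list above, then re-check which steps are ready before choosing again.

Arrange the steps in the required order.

b has no prerequisites → b first.
Now a and g have their prerequisites met. a is listed earlier, so a next.
e and f now also ready, so the ready set is {e, f, g}; e is listed earlier → e.
Ready: c, f and g. c is listed earlier → c.
Ready: f and g. f is listed earlier → f.
g is the only step now ready → g.
Now d and h have their prerequisites met. d is listed earlier, so d next.
Next only h has its prerequisites met → h.

b a e c f g d h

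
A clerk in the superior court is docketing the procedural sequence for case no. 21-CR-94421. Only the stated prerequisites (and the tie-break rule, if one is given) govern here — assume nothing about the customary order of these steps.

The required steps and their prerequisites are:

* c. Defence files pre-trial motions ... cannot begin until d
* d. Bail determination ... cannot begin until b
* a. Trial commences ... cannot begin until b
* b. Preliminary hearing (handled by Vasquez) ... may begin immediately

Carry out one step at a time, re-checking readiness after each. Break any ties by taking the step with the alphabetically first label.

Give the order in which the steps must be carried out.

b a d c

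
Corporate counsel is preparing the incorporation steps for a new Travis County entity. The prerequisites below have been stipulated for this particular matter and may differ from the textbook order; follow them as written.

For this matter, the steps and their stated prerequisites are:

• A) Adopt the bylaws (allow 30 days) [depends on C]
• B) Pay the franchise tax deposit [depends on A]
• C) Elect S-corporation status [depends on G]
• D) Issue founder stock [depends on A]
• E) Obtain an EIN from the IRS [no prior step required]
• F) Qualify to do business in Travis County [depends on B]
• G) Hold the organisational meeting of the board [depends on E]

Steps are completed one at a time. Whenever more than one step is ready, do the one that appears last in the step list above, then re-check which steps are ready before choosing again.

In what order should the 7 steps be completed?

E, G, C, A, D, B, F

Only E has no prerequisites, so it is first.
G needed E, now all done → G.
C needed G, now all done → C.
A needed C, now all done → A.
D and B are both available; D is listed later → D.
B needed A, now all done → B.
Next only F has its prerequisites met → F.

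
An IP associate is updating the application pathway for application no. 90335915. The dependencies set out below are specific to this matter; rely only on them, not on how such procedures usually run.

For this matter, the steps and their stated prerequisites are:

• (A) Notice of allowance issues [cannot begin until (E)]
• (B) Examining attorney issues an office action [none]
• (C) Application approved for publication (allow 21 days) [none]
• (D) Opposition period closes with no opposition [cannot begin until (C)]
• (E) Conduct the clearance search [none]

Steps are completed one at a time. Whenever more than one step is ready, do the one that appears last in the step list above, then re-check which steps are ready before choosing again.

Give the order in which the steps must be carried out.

(E), (C), (D), (B), (A)

(E), (C) and (B) have no prerequisites; (E) is listed later, so (E) is first.
(C), (B) and (A) are all available; (C) is listed later → (C).
(D) now also ready, so the ready set is {(D), (B), (A)}; (D) is listed later → (D).
Ready: (B) and (A). (B) is listed later → (B).
(A) is the only step now ready → (A).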